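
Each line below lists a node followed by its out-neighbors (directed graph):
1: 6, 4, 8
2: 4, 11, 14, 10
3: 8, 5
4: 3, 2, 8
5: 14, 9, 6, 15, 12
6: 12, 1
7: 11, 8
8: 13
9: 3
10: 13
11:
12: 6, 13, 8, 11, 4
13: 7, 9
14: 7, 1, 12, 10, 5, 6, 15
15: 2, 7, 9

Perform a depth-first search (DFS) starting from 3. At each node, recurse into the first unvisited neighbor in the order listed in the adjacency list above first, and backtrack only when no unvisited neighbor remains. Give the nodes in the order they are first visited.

Visit 3
3 → 8
8 → 13
13 → 7
7 → 11
13 → 9
3 → 5
5 → 14
14 → 1
1 → 6
6 → 12
12 → 4
4 → 2
2 → 10
14 → 15

3 8 13 7 11 9 5 14 1 6 12 4 2 10 15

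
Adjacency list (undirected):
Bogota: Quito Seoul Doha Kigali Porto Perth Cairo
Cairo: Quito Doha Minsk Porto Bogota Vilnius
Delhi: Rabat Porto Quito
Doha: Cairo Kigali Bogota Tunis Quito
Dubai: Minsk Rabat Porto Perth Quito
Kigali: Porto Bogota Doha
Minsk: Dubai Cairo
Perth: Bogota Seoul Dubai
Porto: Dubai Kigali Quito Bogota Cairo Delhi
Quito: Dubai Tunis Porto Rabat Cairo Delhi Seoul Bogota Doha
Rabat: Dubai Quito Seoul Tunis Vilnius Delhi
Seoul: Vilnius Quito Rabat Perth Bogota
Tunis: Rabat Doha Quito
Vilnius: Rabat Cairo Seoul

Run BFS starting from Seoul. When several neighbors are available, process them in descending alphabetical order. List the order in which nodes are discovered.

Visit Seoul; enqueue Vilnius, Rabat, Quito, Perth, Bogota → queue [Vilnius, Rabat, Quito, Perth, Bogota]
Visit Vilnius; enqueue Cairo → queue [Rabat, Quito, Perth, Bogota, Cairo]
Visit Rabat; enqueue Tunis, Dubai, Delhi → queue [Quito, Perth, Bogota, Cairo, Tunis, Dubai, Delhi]
Visit Quito; enqueue Porto, Doha → queue [Perth, Bogota, Cairo, Tunis, Dubai, Delhi, Porto, Doha]
Visit Perth → queue [Bogota, Cairo, Tunis, Dubai, Delhi, Porto, Doha]
Visit Bogota; enqueue Kigali → queue [Cairo, Tunis, Dubai, Delhi, Porto, Doha, Kigali]
Visit Cairo; enqueue Minsk → queue [Tunis, Dubai, Delhi, Porto, Doha, Kigali, Minsk]
Visit Tunis → queue [Dubai, Delhi, Porto, Doha, Kigali, Minsk]
Visit Dubai → queue [Delhi, Porto, Doha, Kigali, Minsk]
Visit Delhi → queue [Porto, Doha, Kigali, Minsk]
Visit Porto → queue [Doha, Kigali, Minsk]
Visit Doha → queue [Kigali, Minsk]
Visit Kigali → queue [Minsk]
Visit Minsk → queue []

Seoul → Vilnius → Rabat → Quito → Perth → Bogota → Cairo → Tunis → Dubai → Delhi → Porto → Doha → Kigali → Minsk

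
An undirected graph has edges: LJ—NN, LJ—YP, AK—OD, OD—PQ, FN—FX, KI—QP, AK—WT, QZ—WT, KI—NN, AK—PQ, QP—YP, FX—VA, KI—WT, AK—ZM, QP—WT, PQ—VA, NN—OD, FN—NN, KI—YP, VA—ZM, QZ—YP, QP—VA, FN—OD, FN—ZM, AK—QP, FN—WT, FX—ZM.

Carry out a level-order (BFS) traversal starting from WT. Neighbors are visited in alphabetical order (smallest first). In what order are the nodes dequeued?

Visit WT; enqueue AK, FN, KI, QP, QZ → queue [AK, FN, KI, QP, QZ]
Visit AK; enqueue OD, PQ, ZM → queue [FN, KI, QP, QZ, OD, PQ, ZM]
Visit FN; enqueue FX, NN → queue [KI, QP, QZ, OD, PQ, ZM, FX, NN]
Visit KI; enqueue YP → queue [QP, QZ, OD, PQ, ZM, FX, NN, YP]
Visit QP; enqueue VA → queue [QZ, OD, PQ, ZM, FX, NN, YP, VA]
Visit QZ → queue [OD, PQ, ZM, FX, NN, YP, VA]
Visit OD → queue [PQ, ZM, FX, NN, YP, VA]
Visit PQ → queue [ZM, FX, NN, YP, VA]
Visit ZM → queue [FX, NN, YP, VA]
Visit FX → queue [NN, YP, VA]
Visit NN; enqueue LJ → queue [YP, VA, LJ]
Visit YP → queue [VA, LJ]
Visit VA → queue [LJ]
Visit LJ → queue []

WT, AK, FN, KI, QP, QZ, OD, PQ, ZM, FX, NN, YP, VA, LJ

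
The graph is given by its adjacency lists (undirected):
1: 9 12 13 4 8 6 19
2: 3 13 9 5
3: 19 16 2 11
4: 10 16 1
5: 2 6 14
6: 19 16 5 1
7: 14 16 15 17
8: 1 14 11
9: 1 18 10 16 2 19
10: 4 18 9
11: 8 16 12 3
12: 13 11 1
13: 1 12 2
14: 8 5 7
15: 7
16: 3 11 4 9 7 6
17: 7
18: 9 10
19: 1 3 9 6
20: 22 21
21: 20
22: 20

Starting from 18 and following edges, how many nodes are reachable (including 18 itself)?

BFS from 18 visits: 18, 9, 10, 1, 16, 2, 19, 4, 12, 13, 8, 6, 3, 11, 7, 5, 14, 15, 17
Reachable nodes: 19 of 22 total.

19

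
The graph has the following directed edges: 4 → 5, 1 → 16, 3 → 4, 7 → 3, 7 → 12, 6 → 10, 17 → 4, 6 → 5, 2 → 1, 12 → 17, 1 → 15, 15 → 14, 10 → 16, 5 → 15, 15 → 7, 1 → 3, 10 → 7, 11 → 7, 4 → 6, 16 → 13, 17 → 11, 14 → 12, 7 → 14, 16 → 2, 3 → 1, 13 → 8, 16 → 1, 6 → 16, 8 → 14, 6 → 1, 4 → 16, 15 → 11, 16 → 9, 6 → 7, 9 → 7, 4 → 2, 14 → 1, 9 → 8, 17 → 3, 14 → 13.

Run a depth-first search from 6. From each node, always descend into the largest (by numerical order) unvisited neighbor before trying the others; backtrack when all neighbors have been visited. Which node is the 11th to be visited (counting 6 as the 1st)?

Visit 6
6 → 16
16 → 13
13 → 8
8 → 14
14 → 12
12 → 17
17 → 11
11 → 7
7 → 3
3 → 4
4 → 5
5 → 15
4 → 2
2 → 1
16 → 9
6 → 10

Visit order: 6, 16, 13, 8, 14, 12, 17, 11, 7, 3, 4, 5, 15, 2, 1, 9, 10

4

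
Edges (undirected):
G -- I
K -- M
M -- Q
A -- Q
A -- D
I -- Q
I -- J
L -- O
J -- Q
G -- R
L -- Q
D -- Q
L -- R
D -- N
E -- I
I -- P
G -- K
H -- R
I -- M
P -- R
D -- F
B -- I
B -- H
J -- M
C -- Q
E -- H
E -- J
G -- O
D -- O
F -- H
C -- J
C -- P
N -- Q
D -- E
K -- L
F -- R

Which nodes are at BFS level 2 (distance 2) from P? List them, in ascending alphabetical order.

Level 0: P
Level 1: C, I, R
Level 2: B, E, F, G, H, J, L, M, Q
Level 3: A, D, K, N, O

B, E, F, G, H, J, L, M, Q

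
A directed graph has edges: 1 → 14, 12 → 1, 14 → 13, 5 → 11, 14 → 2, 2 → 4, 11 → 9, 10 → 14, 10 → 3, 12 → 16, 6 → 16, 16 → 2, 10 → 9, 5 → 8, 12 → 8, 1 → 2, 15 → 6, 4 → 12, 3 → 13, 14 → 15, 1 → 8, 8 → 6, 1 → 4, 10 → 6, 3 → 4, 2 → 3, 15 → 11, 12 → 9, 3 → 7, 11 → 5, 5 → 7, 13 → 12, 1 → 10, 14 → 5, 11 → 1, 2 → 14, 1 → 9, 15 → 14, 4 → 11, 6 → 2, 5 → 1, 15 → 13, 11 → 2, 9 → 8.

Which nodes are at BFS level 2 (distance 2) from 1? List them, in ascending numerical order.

3, 5, 6, 11, 12, 13, 15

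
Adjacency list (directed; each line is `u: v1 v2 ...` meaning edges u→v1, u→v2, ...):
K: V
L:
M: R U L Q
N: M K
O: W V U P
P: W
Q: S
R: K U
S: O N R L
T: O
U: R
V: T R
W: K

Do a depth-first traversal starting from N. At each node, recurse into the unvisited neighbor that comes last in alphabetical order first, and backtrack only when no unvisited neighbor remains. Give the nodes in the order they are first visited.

N → M → U → R → K → V → T → O → W → P → Q → S → L

Visit N
N → M
M → U
U → R
R → K
K → V
V → T
T → O
O → W
O → P
M → Q
Q → S
S → L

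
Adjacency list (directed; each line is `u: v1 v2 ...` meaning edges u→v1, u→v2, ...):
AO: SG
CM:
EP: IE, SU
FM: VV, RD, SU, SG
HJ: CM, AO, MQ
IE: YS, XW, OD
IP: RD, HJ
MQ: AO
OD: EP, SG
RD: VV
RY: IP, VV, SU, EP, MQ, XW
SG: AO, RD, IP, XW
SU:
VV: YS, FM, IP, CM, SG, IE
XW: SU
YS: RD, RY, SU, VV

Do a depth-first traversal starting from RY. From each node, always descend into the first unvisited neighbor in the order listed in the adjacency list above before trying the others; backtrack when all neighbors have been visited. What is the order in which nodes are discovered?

Visit RY
RY → IP
IP → RD
RD → VV
VV → YS
YS → SU
VV → FM
FM → SG
SG → AO
SG → XW
VV → CM
VV → IE
IE → OD
OD → EP
IP → HJ
HJ → MQ

RY, IP, RD, VV, YS, SU, FM, SG, AO, XW, CM, IE, OD, EP, HJ, MQ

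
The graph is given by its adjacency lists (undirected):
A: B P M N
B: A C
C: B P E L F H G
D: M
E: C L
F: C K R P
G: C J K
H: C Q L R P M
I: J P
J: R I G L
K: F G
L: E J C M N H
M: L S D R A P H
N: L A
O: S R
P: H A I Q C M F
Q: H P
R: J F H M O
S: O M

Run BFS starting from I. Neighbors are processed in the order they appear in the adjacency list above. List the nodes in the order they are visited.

Visit I; enqueue J, P → queue [J, P]
Visit J; enqueue R, G, L → queue [P, R, G, L]
Visit P; enqueue H, A, Q, C, M, F → queue [R, G, L, H, A, Q, C, M, F]
Visit R; enqueue O → queue [G, L, H, A, Q, C, M, F, O]
Visit G; enqueue K → queue [L, H, A, Q, C, M, F, O, K]
Visit L; enqueue E, N → queue [H, A, Q, C, M, F, O, K, E, N]
Visit H → queue [A, Q, C, M, F, O, K, E, N]
Visit A; enqueue B → queue [Q, C, M, F, O, K, E, N, B]
Visit Q → queue [C, M, F, O, K, E, N, B]
Visit C → queue [M, F, O, K, E, N, B]
Visit M; enqueue S, D → queue [F, O, K, E, N, B, S, D]
Visit F → queue [O, K, E, N, B, S, D]
Visit O → queue [K, E, N, B, S, D]
Visit K → queue [E, N, B, S, D]
Visit E → queue [N, B, S, D]
Visit N → queue [B, S, D]
Visit B → queue [S, D]
Visit S → queue [D]
Visit D → queue []

I J P R G L H A Q C M F O K E N B S D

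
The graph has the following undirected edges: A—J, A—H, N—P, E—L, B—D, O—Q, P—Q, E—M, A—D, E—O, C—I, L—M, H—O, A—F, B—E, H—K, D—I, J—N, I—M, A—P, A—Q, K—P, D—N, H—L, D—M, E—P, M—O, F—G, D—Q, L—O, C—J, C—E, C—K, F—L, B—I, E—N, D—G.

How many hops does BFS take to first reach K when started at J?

Level 0: J
Level 1: A, C, N
Level 2: D, E, F, H, I, K, P, Q
Level 3: B, G, L, M, O
K first appears at level 2.

2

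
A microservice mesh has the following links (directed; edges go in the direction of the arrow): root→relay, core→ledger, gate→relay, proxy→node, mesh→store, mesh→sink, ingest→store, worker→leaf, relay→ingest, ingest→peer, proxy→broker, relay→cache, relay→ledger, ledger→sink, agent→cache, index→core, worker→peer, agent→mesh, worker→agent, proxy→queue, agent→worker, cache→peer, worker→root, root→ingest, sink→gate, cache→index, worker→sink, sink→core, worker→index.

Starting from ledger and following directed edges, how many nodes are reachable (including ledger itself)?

BFS from ledger visits: ledger, sink, core, gate, relay, cache, ingest, index, peer, store
Reachable nodes: 10 of 19 total.

10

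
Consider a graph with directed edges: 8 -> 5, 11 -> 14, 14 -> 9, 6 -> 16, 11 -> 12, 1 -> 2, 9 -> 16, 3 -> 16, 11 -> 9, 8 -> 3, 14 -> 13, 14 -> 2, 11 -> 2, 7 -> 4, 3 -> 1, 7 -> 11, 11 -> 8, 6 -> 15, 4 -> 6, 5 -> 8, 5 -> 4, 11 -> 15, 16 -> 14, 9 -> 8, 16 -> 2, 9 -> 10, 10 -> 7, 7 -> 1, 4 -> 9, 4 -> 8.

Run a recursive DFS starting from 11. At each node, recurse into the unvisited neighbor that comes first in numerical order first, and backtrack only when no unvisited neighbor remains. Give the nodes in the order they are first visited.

Visit 11
11 → 2
11 → 8
8 → 3
3 → 1
3 → 16
16 → 14
14 → 9
9 → 10
10 → 7
7 → 4
4 → 6
6 → 15
14 → 13
8 → 5
11 → 12

11 → 2 → 8 → 3 → 1 → 16 → 14 → 9 → 10 → 7 → 4 → 6 → 15 → 13 → 5 → 12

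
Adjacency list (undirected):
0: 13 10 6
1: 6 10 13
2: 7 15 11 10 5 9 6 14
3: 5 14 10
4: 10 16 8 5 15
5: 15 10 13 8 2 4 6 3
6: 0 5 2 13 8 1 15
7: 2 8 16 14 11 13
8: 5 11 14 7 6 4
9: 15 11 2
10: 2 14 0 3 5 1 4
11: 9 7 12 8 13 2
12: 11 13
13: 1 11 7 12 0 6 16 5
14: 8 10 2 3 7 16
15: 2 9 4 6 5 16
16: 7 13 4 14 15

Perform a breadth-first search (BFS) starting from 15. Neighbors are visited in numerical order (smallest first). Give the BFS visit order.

Visit 15; enqueue 2, 4, 5, 6, 9, 16 → queue [2, 4, 5, 6, 9, 16]
Visit 2; enqueue 7, 10, 11, 14 → queue [4, 5, 6, 9, 16, 7, 10, 11, 14]
Visit 4; enqueue 8 → queue [5, 6, 9, 16, 7, 10, 11, 14, 8]
Visit 5; enqueue 3, 13 → queue [6, 9, 16, 7, 10, 11, 14, 8, 3, 13]
Visit 6; enqueue 0, 1 → queue [9, 16, 7, 10, 11, 14, 8, 3, 13, 0, 1]
Visit 9 → queue [16, 7, 10, 11, 14, 8, 3, 13, 0, 1]
Visit 16 → queue [7, 10, 11, 14, 8, 3, 13, 0, 1]
Visit 7 → queue [10, 11, 14, 8, 3, 13, 0, 1]
Visit 10 → queue [11, 14, 8, 3, 13, 0, 1]
Visit 11; enqueue 12 → queue [14, 8, 3, 13, 0, 1, 12]
Visit 14 → queue [8, 3, 13, 0, 1, 12]
Visit 8 → queue [3, 13, 0, 1, 12]
Visit 3 → queue [13, 0, 1, 12]
Visit 13 → queue [0, 1, 12]
Visit 0 → queue [1, 12]
Visit 1 → queue [12]
Visit 12 → queue []

15 -> 2 -> 4 -> 5 -> 6 -> 9 -> 16 -> 7 -> 10 -> 11 -> 14 -> 8 -> 3 -> 13 -> 0 -> 1 -> 12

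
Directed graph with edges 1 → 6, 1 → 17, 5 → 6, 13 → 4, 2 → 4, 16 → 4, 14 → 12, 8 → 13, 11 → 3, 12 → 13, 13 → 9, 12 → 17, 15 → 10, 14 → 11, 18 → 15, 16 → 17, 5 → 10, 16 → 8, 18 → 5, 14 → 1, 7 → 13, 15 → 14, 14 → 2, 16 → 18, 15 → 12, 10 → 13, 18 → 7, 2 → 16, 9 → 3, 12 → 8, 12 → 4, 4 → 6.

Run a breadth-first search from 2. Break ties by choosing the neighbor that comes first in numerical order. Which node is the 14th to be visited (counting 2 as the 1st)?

12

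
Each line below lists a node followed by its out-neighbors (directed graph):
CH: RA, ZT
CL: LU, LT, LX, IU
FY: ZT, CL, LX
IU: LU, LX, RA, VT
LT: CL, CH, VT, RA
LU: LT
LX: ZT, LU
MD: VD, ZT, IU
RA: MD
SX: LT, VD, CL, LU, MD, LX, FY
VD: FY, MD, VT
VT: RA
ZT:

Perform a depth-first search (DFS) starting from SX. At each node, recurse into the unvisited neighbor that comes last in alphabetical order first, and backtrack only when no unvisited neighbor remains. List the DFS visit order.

Visit SX
SX → VD
VD → VT
VT → RA
RA → MD
MD → ZT
MD → IU
IU → LX
LX → LU
LU → LT
LT → CL
LT → CH
VD → FY

SX → VD → VT → RA → MD → ZT → IU → LX → LU → LT → CL → CH → FY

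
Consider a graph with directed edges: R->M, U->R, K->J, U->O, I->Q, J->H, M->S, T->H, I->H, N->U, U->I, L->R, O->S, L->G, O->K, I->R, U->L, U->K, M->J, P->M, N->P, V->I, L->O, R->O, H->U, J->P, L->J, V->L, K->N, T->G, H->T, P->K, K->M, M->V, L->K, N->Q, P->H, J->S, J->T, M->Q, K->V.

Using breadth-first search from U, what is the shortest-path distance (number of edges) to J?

Level 0: U
Level 1: I, K, L, O, R
Level 2: G, H, J, M, N, Q, S, V
Level 3: P, T
J first appears at level 2.

2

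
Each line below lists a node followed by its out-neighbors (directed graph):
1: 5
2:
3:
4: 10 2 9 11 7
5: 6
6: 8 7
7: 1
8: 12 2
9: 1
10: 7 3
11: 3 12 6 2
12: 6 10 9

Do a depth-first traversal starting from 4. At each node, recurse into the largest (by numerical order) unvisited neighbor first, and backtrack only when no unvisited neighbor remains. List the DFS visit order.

4 -> 11 -> 12 -> 10 -> 7 -> 1 -> 5 -> 6 -> 8 -> 2 -> 3 -> 9

Visit 4
4 → 11
11 → 12
12 → 10
10 → 7
7 → 1
1 → 5
5 → 6
6 → 8
8 → 2
10 → 3
12 → 9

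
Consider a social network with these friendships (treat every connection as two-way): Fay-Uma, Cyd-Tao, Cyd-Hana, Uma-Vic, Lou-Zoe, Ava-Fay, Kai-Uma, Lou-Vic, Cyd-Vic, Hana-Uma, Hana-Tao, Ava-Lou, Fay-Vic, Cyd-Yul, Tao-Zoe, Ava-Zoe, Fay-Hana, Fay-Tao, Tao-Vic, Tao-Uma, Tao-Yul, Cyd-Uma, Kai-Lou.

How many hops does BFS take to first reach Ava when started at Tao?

Level 0: Tao
Level 1: Cyd, Fay, Hana, Uma, Vic, Yul, Zoe
Level 2: Ava, Kai, Lou
Ava first appears at level 2.

2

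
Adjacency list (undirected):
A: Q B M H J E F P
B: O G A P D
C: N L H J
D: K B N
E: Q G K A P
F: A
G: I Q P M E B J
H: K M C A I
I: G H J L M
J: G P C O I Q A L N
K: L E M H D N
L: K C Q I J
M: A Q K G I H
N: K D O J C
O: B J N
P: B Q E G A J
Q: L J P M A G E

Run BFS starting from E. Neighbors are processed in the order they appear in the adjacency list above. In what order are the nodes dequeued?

E, Q, G, K, A, P, L, J, M, I, B, H, D, N, F, C, O

Visit E; enqueue Q, G, K, A, P → queue [Q, G, K, A, P]
Visit Q; enqueue L, J, M → queue [G, K, A, P, L, J, M]
Visit G; enqueue I, B → queue [K, A, P, L, J, M, I, B]
Visit K; enqueue H, D, N → queue [A, P, L, J, M, I, B, H, D, N]
Visit A; enqueue F → queue [P, L, J, M, I, B, H, D, N, F]
Visit P → queue [L, J, M, I, B, H, D, N, F]
Visit L; enqueue C → queue [J, M, I, B, H, D, N, F, C]
Visit J; enqueue O → queue [M, I, B, H, D, N, F, C, O]
Visit M → queue [I, B, H, D, N, F, C, O]
Visit I → queue [B, H, D, N, F, C, O]
Visit B → queue [H, D, N, F, C, O]
Visit H → queue [D, N, F, C, O]
Visit D → queue [N, F, C, O]
Visit N → queue [F, C, O]
Visit F → queue [C, O]
Visit C → queue [O]
Visit O → queue []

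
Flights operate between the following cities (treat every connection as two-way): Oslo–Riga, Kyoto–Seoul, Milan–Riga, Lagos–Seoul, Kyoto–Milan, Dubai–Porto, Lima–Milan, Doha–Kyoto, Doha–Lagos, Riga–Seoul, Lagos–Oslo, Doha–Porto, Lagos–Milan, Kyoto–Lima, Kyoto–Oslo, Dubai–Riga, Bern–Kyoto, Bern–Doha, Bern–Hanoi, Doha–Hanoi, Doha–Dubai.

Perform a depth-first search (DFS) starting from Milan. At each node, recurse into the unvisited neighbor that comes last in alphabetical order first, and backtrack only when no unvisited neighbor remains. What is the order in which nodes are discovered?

Milan → Riga → Seoul → Lagos → Oslo → Kyoto → Lima → Doha → Porto → Dubai → Hanoi → Bern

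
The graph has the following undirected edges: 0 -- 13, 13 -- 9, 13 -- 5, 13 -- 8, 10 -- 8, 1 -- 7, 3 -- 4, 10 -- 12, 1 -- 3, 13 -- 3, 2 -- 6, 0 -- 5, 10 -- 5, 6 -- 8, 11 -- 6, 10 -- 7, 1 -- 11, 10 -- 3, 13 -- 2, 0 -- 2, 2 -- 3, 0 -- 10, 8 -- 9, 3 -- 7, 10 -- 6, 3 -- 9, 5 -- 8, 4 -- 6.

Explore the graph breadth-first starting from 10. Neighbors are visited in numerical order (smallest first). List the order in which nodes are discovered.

Visit 10; enqueue 0, 3, 5, 6, 7, 8, 12 → queue [0, 3, 5, 6, 7, 8, 12]
Visit 0; enqueue 2, 13 → queue [3, 5, 6, 7, 8, 12, 2, 13]
Visit 3; enqueue 1, 4, 9 → queue [5, 6, 7, 8, 12, 2, 13, 1, 4, 9]
Visit 5 → queue [6, 7, 8, 12, 2, 13, 1, 4, 9]
Visit 6; enqueue 11 → queue [7, 8, 12, 2, 13, 1, 4, 9, 11]
Visit 7 → queue [8, 12, 2, 13, 1, 4, 9, 11]
Visit 8 → queue [12, 2, 13, 1, 4, 9, 11]
Visit 12 → queue [2, 13, 1, 4, 9, 11]
Visit 2 → queue [13, 1, 4, 9, 11]
Visit 13 → queue [1, 4, 9, 11]
Visit 1 → queue [4, 9, 11]
Visit 4 → queue [9, 11]
Visit 9 → queue [11]
Visit 11 → queue []

10 -> 0 -> 3 -> 5 -> 6 -> 7 -> 8 -> 12 -> 2 -> 13 -> 1 -> 4 -> 9 -> 11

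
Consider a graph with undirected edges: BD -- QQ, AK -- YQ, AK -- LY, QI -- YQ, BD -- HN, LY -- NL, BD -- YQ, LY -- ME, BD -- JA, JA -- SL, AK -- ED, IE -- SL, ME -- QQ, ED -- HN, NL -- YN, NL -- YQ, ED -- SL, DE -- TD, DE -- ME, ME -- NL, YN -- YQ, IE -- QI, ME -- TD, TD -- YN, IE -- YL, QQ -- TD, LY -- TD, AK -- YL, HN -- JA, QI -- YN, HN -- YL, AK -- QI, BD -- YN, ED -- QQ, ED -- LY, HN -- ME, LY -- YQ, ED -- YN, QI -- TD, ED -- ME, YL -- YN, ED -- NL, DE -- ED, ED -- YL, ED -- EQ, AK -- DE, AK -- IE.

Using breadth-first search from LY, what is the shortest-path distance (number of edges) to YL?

Level 0: LY
Level 1: AK, ED, ME, NL, TD, YQ
Level 2: BD, DE, EQ, HN, IE, QI, QQ, SL, YL, YN
Level 3: JA
YL first appears at level 2.

2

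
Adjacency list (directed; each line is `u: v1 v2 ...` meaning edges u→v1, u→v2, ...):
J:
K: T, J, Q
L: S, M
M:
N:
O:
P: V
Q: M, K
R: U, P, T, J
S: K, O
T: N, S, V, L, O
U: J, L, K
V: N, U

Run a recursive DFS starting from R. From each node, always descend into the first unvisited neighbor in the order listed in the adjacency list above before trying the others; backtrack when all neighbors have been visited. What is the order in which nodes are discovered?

R, U, J, L, S, K, T, N, V, O, Q, M, P

Visit R
R → U
U → J
U → L
L → S
S → K
K → T
T → N
T → V
T → O
K → Q
Q → M
R → P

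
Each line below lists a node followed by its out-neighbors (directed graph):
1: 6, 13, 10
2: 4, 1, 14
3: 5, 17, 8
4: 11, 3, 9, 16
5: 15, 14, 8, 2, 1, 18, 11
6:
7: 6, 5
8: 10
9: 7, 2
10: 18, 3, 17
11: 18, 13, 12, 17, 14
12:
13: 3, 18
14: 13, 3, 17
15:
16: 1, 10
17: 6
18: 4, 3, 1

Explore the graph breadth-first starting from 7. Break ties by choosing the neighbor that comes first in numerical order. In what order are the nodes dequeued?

Visit 7; enqueue 5, 6 → queue [5, 6]
Visit 5; enqueue 1, 2, 8, 11, 14, 15, 18 → queue [6, 1, 2, 8, 11, 14, 15, 18]
Visit 6 → queue [1, 2, 8, 11, 14, 15, 18]
Visit 1; enqueue 10, 13 → queue [2, 8, 11, 14, 15, 18, 10, 13]
Visit 2; enqueue 4 → queue [8, 11, 14, 15, 18, 10, 13, 4]
Visit 8 → queue [11, 14, 15, 18, 10, 13, 4]
Visit 11; enqueue 12, 17 → queue [14, 15, 18, 10, 13, 4, 12, 17]
Visit 14; enqueue 3 → queue [15, 18, 10, 13, 4, 12, 17, 3]
Visit 15 → queue [18, 10, 13, 4, 12, 17, 3]
Visit 18 → queue [10, 13, 4, 12, 17, 3]
Visit 10 → queue [13, 4, 12, 17, 3]
Visit 13 → queue [4, 12, 17, 3]
Visit 4; enqueue 9, 16 → queue [12, 17, 3, 9, 16]
Visit 12 → queue [17, 3, 9, 16]
Visit 17 → queue [3, 9, 16]
Visit 3 → queue [9, 16]
Visit 9 → queue [16]
Visit 16 → queue []

7 -> 5 -> 6 -> 1 -> 2 -> 8 -> 11 -> 14 -> 15 -> 18 -> 10 -> 13 -> 4 -> 12 -> 17 -> 3 -> 9 -> 16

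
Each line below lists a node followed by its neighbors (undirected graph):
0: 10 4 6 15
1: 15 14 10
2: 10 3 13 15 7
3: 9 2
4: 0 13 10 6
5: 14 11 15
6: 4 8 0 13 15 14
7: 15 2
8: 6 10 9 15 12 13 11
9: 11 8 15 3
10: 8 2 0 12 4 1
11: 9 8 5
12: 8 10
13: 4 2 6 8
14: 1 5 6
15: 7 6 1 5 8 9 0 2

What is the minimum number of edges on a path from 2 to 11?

Level 0: 2
Level 1: 3, 7, 10, 13, 15
Level 2: 0, 1, 4, 5, 6, 8, 9, 12
Level 3: 11, 14
11 first appears at level 3.

3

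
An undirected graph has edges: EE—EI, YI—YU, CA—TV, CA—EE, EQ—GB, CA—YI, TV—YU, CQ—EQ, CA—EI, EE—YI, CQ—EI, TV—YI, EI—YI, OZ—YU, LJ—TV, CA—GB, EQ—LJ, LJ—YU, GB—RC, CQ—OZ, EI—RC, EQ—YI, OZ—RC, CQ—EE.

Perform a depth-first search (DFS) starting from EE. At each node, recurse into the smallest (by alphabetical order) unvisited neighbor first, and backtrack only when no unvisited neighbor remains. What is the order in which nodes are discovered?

EE -> CA -> EI -> CQ -> EQ -> GB -> RC -> OZ -> YU -> LJ -> TV -> YI

Visit EE
EE → CA
CA → EI
EI → CQ
CQ → EQ
EQ → GB
GB → RC
RC → OZ
OZ → YU
YU → LJ
LJ → TV
TV → YI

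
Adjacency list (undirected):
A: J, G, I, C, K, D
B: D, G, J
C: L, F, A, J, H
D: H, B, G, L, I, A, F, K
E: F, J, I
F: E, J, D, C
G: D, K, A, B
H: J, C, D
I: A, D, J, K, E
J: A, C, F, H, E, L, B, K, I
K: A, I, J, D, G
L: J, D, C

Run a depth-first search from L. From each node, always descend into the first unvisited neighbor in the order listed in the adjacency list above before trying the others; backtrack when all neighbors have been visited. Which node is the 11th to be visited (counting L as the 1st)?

Visit L
L → J
J → A
A → G
G → D
D → H
H → C
C → F
F → E
E → I
I → K
D → B

Visit order: L, J, A, G, D, H, C, F, E, I, K, B

K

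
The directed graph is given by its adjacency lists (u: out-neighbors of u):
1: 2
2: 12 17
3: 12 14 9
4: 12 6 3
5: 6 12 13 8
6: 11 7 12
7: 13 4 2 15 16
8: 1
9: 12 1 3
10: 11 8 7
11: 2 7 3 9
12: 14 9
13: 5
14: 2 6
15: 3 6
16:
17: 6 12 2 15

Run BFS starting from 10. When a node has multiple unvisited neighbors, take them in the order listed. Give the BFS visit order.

10 -> 11 -> 8 -> 7 -> 2 -> 3 -> 9 -> 1 -> 13 -> 4 -> 15 -> 16 -> 12 -> 17 -> 14 -> 5 -> 6

Visit 10; enqueue 11, 8, 7 → queue [11, 8, 7]
Visit 11; enqueue 2, 3, 9 → queue [8, 7, 2, 3, 9]
Visit 8; enqueue 1 → queue [7, 2, 3, 9, 1]
Visit 7; enqueue 13, 4, 15, 16 → queue [2, 3, 9, 1, 13, 4, 15, 16]
Visit 2; enqueue 12, 17 → queue [3, 9, 1, 13, 4, 15, 16, 12, 17]
Visit 3; enqueue 14 → queue [9, 1, 13, 4, 15, 16, 12, 17, 14]
Visit 9 → queue [1, 13, 4, 15, 16, 12, 17, 14]
Visit 1 → queue [13, 4, 15, 16, 12, 17, 14]
Visit 13; enqueue 5 → queue [4, 15, 16, 12, 17, 14, 5]
Visit 4; enqueue 6 → queue [15, 16, 12, 17, 14, 5, 6]
Visit 15 → queue [16, 12, 17, 14, 5, 6]
Visit 16 → queue [12, 17, 14, 5, 6]
Visit 12 → queue [17, 14, 5, 6]
Visit 17 → queue [14, 5, 6]
Visit 14 → queue [5, 6]
Visit 5 → queue [6]
Visit 6 → queue []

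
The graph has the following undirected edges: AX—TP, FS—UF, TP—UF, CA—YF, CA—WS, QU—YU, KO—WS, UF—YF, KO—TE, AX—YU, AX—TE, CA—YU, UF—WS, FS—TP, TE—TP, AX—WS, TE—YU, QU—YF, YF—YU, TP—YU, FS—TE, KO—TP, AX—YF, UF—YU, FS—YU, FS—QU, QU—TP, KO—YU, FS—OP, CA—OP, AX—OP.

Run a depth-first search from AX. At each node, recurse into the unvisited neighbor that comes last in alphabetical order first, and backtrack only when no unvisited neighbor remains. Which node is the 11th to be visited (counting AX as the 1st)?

OP

Visit AX
AX → YU
YU → YF
YF → UF
UF → WS
WS → KO
KO → TP
TP → TE
TE → FS
FS → QU
FS → OP
OP → CA

Visit order: AX, YU, YF, UF, WS, KO, TP, TE, FS, QU, OP, CA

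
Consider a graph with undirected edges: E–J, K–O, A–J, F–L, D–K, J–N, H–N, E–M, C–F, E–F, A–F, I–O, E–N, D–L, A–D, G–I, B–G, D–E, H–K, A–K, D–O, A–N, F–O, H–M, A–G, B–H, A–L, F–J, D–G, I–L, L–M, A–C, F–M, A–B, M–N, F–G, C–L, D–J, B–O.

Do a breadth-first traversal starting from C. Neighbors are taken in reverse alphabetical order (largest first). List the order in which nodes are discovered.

Visit C; enqueue L, F, A → queue [L, F, A]
Visit L; enqueue M, I, D → queue [F, A, M, I, D]
Visit F; enqueue O, J, G, E → queue [A, M, I, D, O, J, G, E]
Visit A; enqueue N, K, B → queue [M, I, D, O, J, G, E, N, K, B]
Visit M; enqueue H → queue [I, D, O, J, G, E, N, K, B, H]
Visit I → queue [D, O, J, G, E, N, K, B, H]
Visit D → queue [O, J, G, E, N, K, B, H]
Visit O → queue [J, G, E, N, K, B, H]
Visit J → queue [G, E, N, K, B, H]
Visit G → queue [E, N, K, B, H]
Visit E → queue [N, K, B, H]
Visit N → queue [K, B, H]
Visit K → queue [B, H]
Visit B → queue [H]
Visit H → queue []

C, L, F, A, M, I, D, O, J, G, E, N, K, B, H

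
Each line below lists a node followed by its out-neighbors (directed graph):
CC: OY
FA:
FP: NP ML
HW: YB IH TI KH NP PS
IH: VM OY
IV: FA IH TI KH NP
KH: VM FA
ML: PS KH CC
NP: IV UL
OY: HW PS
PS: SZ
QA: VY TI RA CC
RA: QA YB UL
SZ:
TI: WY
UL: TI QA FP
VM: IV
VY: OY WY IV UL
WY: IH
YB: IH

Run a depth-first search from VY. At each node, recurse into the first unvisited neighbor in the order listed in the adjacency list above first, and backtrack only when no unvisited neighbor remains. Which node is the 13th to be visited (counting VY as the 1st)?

Visit VY
VY → OY
OY → HW
HW → YB
YB → IH
IH → VM
VM → IV
IV → FA
IV → TI
TI → WY
IV → KH
IV → NP
NP → UL
UL → QA
QA → RA
QA → CC
UL → FP
FP → ML
ML → PS
PS → SZ

Visit order: VY, OY, HW, YB, IH, VM, IV, FA, TI, WY, KH, NP, UL, QA, RA, CC, FP, ML, PS, SZ

UL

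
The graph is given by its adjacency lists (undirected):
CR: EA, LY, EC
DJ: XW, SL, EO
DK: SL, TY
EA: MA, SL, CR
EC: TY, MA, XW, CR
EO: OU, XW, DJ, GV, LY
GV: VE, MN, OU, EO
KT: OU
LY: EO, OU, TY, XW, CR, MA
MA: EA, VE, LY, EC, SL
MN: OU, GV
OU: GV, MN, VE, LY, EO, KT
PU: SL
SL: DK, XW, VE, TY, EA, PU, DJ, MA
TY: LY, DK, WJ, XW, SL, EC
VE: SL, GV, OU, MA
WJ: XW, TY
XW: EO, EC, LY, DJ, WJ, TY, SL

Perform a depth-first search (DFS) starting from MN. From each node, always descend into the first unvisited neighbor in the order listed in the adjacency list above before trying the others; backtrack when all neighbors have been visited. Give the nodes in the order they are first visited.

Visit MN
MN → OU
OU → GV
GV → VE
VE → SL
SL → DK
DK → TY
TY → LY
LY → EO
EO → XW
XW → EC
EC → MA
MA → EA
EA → CR
XW → DJ
XW → WJ
SL → PU
OU → KT

MN, OU, GV, VE, SL, DK, TY, LY, EO, XW, EC, MA, EA, CR, DJ, WJ, PU, KT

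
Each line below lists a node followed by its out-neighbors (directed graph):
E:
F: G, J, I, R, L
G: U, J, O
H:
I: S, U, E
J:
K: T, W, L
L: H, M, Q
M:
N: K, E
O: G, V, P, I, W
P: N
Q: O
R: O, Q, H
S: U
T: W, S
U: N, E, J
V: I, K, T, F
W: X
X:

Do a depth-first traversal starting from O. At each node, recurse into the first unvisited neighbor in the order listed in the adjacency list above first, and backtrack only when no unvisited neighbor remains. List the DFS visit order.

Visit O
O → G
G → U
U → N
N → K
K → T
T → W
W → X
T → S
K → L
L → H
L → M
L → Q
N → E
U → J
O → V
V → I
V → F
F → R
O → P

O, G, U, N, K, T, W, X, S, L, H, M, Q, E, J, V, I, F, R, P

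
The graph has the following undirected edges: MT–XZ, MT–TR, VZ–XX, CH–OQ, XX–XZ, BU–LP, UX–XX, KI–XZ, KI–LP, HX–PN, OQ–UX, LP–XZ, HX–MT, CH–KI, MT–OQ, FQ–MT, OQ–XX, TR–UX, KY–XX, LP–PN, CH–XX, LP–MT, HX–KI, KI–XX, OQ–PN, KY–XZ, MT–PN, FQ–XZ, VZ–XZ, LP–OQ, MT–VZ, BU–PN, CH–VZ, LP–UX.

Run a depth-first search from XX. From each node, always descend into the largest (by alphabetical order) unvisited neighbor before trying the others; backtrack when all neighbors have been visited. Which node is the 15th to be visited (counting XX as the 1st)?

KY

Visit XX
XX → XZ
XZ → VZ
VZ → MT
MT → TR
TR → UX
UX → OQ
OQ → PN
PN → LP
LP → KI
KI → HX
KI → CH
LP → BU
MT → FQ
XZ → KY

Visit order: XX, XZ, VZ, MT, TR, UX, OQ, PN, LP, KI, HX, CH, BU, FQ, KY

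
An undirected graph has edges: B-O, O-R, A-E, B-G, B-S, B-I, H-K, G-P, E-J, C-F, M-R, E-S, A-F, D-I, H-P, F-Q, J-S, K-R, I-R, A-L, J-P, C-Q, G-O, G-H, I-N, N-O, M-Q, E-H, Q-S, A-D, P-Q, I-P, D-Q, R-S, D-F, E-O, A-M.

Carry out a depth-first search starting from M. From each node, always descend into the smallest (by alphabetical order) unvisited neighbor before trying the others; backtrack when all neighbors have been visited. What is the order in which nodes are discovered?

M A D F C Q P G B I N O E H K R S J L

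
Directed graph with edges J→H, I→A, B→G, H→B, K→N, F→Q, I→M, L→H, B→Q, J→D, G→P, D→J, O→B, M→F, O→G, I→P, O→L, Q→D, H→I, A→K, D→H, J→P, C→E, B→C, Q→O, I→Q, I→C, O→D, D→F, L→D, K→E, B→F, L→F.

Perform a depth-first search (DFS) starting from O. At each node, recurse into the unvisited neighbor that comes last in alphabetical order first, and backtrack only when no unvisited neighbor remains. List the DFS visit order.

O → L → H → I → Q → D → J → P → F → M → C → E → A → K → N → B → G

Visit O
O → L
L → H
H → I
I → Q
Q → D
D → J
J → P
D → F
I → M
I → C
C → E
I → A
A → K
K → N
H → B
B → G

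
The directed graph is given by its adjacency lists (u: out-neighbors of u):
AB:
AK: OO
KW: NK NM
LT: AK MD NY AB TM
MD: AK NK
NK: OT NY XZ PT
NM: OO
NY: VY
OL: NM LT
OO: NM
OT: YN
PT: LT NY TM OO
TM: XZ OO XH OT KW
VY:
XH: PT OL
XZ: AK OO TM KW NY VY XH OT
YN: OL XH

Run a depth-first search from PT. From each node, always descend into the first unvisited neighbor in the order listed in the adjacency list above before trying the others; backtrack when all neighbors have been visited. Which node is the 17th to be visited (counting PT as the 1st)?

Visit PT
PT → LT
LT → AK
AK → OO
OO → NM
LT → MD
MD → NK
NK → OT
OT → YN
YN → OL
YN → XH
NK → NY
NY → VY
NK → XZ
XZ → TM
TM → KW
LT → AB

Visit order: PT, LT, AK, OO, NM, MD, NK, OT, YN, OL, XH, NY, VY, XZ, TM, KW, AB

AB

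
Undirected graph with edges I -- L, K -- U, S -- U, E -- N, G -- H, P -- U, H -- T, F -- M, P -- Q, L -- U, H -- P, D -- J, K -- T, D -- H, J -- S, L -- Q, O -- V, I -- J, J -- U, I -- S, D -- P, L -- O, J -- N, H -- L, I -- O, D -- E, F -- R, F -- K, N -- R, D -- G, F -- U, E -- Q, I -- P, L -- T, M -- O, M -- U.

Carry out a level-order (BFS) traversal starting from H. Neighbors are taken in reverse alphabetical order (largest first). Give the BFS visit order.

Visit H; enqueue T, P, L, G, D → queue [T, P, L, G, D]
Visit T; enqueue K → queue [P, L, G, D, K]
Visit P; enqueue U, Q, I → queue [L, G, D, K, U, Q, I]
Visit L; enqueue O → queue [G, D, K, U, Q, I, O]
Visit G → queue [D, K, U, Q, I, O]
Visit D; enqueue J, E → queue [K, U, Q, I, O, J, E]
Visit K; enqueue F → queue [U, Q, I, O, J, E, F]
Visit U; enqueue S, M → queue [Q, I, O, J, E, F, S, M]
Visit Q → queue [I, O, J, E, F, S, M]
Visit I → queue [O, J, E, F, S, M]
Visit O; enqueue V → queue [J, E, F, S, M, V]
Visit J; enqueue N → queue [E, F, S, M, V, N]
Visit E → queue [F, S, M, V, N]
Visit F; enqueue R → queue [S, M, V, N, R]
Visit S → queue [M, V, N, R]
Visit M → queue [V, N, R]
Visit V → queue [N, R]
Visit N → queue [R]
Visit R → queue []

H T P L G D K U Q I O J E F S M V N R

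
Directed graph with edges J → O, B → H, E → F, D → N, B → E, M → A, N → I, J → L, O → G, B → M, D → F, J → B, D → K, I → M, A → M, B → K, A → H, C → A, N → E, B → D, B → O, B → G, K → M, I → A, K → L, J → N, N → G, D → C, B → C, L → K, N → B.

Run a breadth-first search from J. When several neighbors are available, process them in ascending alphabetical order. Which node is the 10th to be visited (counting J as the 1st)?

Visit J; enqueue B, L, N, O → queue [B, L, N, O]
Visit B; enqueue C, D, E, G, H, K, M → queue [L, N, O, C, D, E, G, H, K, M]
Visit L → queue [N, O, C, D, E, G, H, K, M]
Visit N; enqueue I → queue [O, C, D, E, G, H, K, M, I]
Visit O → queue [C, D, E, G, H, K, M, I]
Visit C; enqueue A → queue [D, E, G, H, K, M, I, A]
Visit D; enqueue F → queue [E, G, H, K, M, I, A, F]
Visit E → queue [G, H, K, M, I, A, F]
Visit G → queue [H, K, M, I, A, F]
Visit H → queue [K, M, I, A, F]
Visit K → queue [M, I, A, F]
Visit M → queue [I, A, F]
Visit I → queue [A, F]
Visit A → queue [F]
Visit F → queue []

Visit order: J, B, L, N, O, C, D, E, G, H, K, M, I, A, F

H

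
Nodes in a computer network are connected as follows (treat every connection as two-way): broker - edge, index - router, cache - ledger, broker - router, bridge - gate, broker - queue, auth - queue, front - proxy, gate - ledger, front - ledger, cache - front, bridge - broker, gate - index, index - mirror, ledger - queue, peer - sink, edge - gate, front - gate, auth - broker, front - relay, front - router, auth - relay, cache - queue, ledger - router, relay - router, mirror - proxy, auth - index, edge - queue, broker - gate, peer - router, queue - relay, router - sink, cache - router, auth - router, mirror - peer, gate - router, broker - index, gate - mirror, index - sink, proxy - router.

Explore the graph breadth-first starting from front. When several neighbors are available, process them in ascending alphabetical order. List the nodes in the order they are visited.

Visit front; enqueue cache, gate, ledger, proxy, relay, router → queue [cache, gate, ledger, proxy, relay, router]
Visit cache; enqueue queue → queue [gate, ledger, proxy, relay, router, queue]
Visit gate; enqueue bridge, broker, edge, index, mirror → queue [ledger, proxy, relay, router, queue, bridge, broker, edge, index, mirror]
Visit ledger → queue [proxy, relay, router, queue, bridge, broker, edge, index, mirror]
Visit proxy → queue [relay, router, queue, bridge, broker, edge, index, mirror]
Visit relay; enqueue auth → queue [router, queue, bridge, broker, edge, index, mirror, auth]
Visit router; enqueue peer, sink → queue [queue, bridge, broker, edge, index, mirror, auth, peer, sink]
Visit queue → queue [bridge, broker, edge, index, mirror, auth, peer, sink]
Visit bridge → queue [broker, edge, index, mirror, auth, peer, sink]
Visit broker → queue [edge, index, mirror, auth, peer, sink]
Visit edge → queue [index, mirror, auth, peer, sink]
Visit index → queue [mirror, auth, peer, sink]
Visit mirror → queue [auth, peer, sink]
Visit auth → queue [peer, sink]
Visit peer → queue [sink]
Visit sink → queue []

front → cache → gate → ledger → proxy → relay → router → queue → bridge → broker → edge → index → mirror → auth → peer → sink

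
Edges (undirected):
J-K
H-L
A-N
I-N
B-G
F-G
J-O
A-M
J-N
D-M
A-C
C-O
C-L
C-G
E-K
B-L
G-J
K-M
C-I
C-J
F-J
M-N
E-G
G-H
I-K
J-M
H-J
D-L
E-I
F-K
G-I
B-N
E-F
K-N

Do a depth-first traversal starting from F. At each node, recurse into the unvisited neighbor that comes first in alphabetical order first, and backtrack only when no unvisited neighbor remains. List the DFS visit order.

F, E, G, B, L, C, A, M, D, J, H, K, I, N, O

Visit F
F → E
E → G
G → B
B → L
L → C
C → A
A → M
M → D
M → J
J → H
J → K
K → I
I → N
J → O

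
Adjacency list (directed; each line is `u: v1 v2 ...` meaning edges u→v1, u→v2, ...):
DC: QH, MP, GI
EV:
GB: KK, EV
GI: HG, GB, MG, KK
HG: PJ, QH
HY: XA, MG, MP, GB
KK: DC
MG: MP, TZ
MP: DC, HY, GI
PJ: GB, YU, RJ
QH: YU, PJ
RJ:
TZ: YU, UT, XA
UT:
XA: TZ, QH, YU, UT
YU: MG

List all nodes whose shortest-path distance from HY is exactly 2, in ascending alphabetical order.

DC, EV, GI, KK, QH, TZ, UT, YU

Level 0: HY
Level 1: GB, MG, MP, XA
Level 2: DC, EV, GI, KK, QH, TZ, UT, YU
Level 3: HG, PJ
Level 4: RJ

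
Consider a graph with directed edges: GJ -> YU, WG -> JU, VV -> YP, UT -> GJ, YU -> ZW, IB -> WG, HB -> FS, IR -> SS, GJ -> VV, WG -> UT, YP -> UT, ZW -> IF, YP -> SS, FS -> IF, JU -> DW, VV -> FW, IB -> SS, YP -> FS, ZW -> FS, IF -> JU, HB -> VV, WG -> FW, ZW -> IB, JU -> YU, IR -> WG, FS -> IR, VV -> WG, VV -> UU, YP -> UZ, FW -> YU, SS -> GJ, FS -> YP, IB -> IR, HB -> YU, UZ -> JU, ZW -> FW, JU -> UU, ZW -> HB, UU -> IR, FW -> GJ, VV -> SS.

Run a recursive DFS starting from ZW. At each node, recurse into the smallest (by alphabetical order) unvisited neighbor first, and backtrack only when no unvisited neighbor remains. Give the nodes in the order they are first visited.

ZW -> FS -> IF -> JU -> DW -> UU -> IR -> SS -> GJ -> VV -> FW -> YU -> WG -> UT -> YP -> UZ -> HB -> IB

Visit ZW
ZW → FS
FS → IF
IF → JU
JU → DW
JU → UU
UU → IR
IR → SS
SS → GJ
GJ → VV
VV → FW
FW → YU
VV → WG
WG → UT
VV → YP
YP → UZ
ZW → HB
ZW → IB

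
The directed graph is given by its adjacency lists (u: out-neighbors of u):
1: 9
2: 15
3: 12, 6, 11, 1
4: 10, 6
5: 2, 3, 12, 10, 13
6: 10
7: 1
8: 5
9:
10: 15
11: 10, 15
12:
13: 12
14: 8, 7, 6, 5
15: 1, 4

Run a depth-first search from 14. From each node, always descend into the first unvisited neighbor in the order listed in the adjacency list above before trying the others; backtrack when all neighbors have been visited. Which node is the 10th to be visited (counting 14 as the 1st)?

Visit 14
14 → 8
8 → 5
5 → 2
2 → 15
15 → 1
1 → 9
15 → 4
4 → 10
4 → 6
5 → 3
3 → 12
3 → 11
5 → 13
14 → 7

Visit order: 14, 8, 5, 2, 15, 1, 9, 4, 10, 6, 3, 12, 11, 13, 7

6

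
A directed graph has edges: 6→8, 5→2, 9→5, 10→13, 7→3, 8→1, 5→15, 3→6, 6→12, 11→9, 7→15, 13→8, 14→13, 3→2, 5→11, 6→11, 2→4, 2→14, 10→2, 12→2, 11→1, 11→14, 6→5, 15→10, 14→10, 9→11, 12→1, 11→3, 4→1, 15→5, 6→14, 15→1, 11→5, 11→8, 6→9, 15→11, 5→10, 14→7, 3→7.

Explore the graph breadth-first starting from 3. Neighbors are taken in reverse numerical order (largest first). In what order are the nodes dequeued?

Visit 3; enqueue 7, 6, 2 → queue [7, 6, 2]
Visit 7; enqueue 15 → queue [6, 2, 15]
Visit 6; enqueue 14, 12, 11, 9, 8, 5 → queue [2, 15, 14, 12, 11, 9, 8, 5]
Visit 2; enqueue 4 → queue [15, 14, 12, 11, 9, 8, 5, 4]
Visit 15; enqueue 10, 1 → queue [14, 12, 11, 9, 8, 5, 4, 10, 1]
Visit 14; enqueue 13 → queue [12, 11, 9, 8, 5, 4, 10, 1, 13]
Visit 12 → queue [11, 9, 8, 5, 4, 10, 1, 13]
Visit 11 → queue [9, 8, 5, 4, 10, 1, 13]
Visit 9 → queue [8, 5, 4, 10, 1, 13]
Visit 8 → queue [5, 4, 10, 1, 13]
Visit 5 → queue [4, 10, 1, 13]
Visit 4 → queue [10, 1, 13]
Visit 10 → queue [1, 13]
Visit 1 → queue [13]
Visit 13 → queue []

3 -> 7 -> 6 -> 2 -> 15 -> 14 -> 12 -> 11 -> 9 -> 8 -> 5 -> 4 -> 10 -> 1 -> 13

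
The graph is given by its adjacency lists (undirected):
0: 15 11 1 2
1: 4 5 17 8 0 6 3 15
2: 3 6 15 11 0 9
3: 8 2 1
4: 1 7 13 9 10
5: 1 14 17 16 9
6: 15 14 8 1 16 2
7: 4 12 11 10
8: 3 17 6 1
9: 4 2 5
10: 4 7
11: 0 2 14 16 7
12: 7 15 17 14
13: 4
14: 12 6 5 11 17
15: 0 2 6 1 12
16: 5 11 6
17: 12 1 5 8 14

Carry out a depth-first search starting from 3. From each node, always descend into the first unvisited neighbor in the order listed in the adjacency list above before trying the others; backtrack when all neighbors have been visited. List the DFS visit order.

3, 8, 17, 12, 7, 4, 1, 5, 14, 6, 15, 0, 11, 2, 9, 16, 13, 10

Visit 3
3 → 8
8 → 17
17 → 12
12 → 7
7 → 4
4 → 1
1 → 5
5 → 14
14 → 6
6 → 15
15 → 0
0 → 11
11 → 2
2 → 9
11 → 16
4 → 13
4 → 10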